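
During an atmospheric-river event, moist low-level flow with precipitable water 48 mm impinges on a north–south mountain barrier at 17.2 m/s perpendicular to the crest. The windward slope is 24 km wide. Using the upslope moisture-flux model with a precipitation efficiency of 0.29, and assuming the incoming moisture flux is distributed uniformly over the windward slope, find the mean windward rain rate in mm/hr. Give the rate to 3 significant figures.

R ≈ 35.9 mm/hr

Incoming column moisture flux per unit ridge length: F = V × PW = 17.2 × 48 = 825.6 mm·m/s.
Spread over the 24 km slope with efficiency ε = 0.29: R = ε·F/W = 0.29 × 825.6 / 24000 m = 9.976e-03 mm/s.
R = 9.976e-03 × 3600 = 35.9 mm/hr.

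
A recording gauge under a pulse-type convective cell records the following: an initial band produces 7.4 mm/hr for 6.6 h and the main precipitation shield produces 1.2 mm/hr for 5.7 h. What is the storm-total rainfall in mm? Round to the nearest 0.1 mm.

total ≈ 55.7 mm

Total = Σ Rᵢ Δtᵢ = 7.4 × 6.6 + 1.2 × 5.7
      = 48.84 + 6.84 = 55.7 mm.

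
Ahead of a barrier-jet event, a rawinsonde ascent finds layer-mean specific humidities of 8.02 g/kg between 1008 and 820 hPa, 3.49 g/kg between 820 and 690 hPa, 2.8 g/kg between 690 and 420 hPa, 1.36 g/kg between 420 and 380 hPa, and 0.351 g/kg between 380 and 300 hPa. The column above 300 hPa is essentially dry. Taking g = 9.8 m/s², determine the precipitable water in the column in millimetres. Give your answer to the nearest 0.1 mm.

Precipitable water is the column-integrated vapour mass per unit area: PW = (1/g) Σ q̄ Δp, with q in kg/kg and Δp in Pa (1 kg/m² of water = 1 mm).
Layer 1008–820 hPa: Δp = 188 hPa = 18800 Pa, q̄ = 0.00802 kg/kg → 0.00802 × 18800 / 9.8 = 15.39 mm
Layer 820–690 hPa: Δp = 130 hPa = 13000 Pa, q̄ = 0.00349 kg/kg → 0.00349 × 13000 / 9.8 = 4.63 mm
Layer 690–420 hPa: Δp = 270 hPa = 27000 Pa, q̄ = 0.0028 kg/kg → 0.0028 × 27000 / 9.8 = 7.71 mm
Layer 420–380 hPa: Δp = 40 hPa = 4000 Pa, q̄ = 0.00136 kg/kg → 0.00136 × 4000 / 9.8 = 0.56 mm
Layer 380–300 hPa: Δp = 80 hPa = 8000 Pa, q̄ = 0.000351 kg/kg → 0.000351 × 8000 / 9.8 = 0.29 mm
PW = 15.39 + 4.63 + 7.71 + 0.56 + 0.29 = 28.58 ≈ 28.6 mm.

PW ≈ 28.6 mm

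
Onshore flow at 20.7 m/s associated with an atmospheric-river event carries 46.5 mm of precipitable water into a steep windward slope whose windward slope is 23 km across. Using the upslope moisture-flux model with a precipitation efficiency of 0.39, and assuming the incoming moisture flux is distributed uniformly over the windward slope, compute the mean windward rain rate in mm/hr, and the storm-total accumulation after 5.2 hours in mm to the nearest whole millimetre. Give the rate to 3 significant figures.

Incoming column moisture flux per unit ridge length: F = V × PW = 20.7 × 46.5 = 962.55 mm·m/s.
Spread over the 23 km slope with efficiency ε = 0.39: R = ε·F/W = 0.39 × 962.55 / 23000 m = 1.632e-02 mm/s.
R = 1.632e-02 × 3600 = 58.8 mm/hr.
Over 5.2 h: total = 58.8 × 5.2 = 305.76 ≈ 306 mm.

R ≈ 58.8 mm/hr; total ≈ 306 mm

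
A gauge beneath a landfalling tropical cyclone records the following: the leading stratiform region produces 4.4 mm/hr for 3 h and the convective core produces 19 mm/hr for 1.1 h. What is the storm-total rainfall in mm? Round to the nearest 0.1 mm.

total ≈ 34.1 mm

Total = Σ Rᵢ Δtᵢ = 4.4 × 3 + 19 × 1.1
      = 13.2 + 20.9 = 34.1 mm.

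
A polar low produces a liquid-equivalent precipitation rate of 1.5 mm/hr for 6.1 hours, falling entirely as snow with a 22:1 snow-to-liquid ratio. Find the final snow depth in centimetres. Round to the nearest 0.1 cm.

snow depth ≈ 20.1 cm

Liquid-equivalent depth = 1.5 × 6.1 = 9.15 mm.
Snow depth = 9.15 mm × 22 = 201.3 mm = 20.1 cm.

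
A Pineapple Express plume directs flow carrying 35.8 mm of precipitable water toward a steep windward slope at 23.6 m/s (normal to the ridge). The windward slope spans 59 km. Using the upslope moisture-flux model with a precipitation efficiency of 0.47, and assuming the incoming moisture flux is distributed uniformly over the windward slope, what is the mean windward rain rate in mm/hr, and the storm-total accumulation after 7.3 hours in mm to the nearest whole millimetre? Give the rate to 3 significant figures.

Incoming column moisture flux per unit ridge length: F = V × PW = 23.6 × 35.8 = 844.88 mm·m/s.
Spread over the 59 km slope with efficiency ε = 0.47: R = ε·F/W = 0.47 × 844.88 / 59000 m = 6.730e-03 mm/s.
R = 6.730e-03 × 3600 = 24.2 mm/hr.
Over 7.3 h: total = 24.2 × 7.3 = 176.66 ≈ 177 mm.

R ≈ 24.2 mm/hr; total ≈ 177 mm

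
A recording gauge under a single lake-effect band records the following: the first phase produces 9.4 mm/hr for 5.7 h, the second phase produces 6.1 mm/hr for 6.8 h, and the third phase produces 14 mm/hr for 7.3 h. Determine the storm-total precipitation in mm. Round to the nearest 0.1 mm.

total ≈ 197.3 mm

Total = Σ Rᵢ Δtᵢ = 9.4 × 5.7 + 6.1 × 6.8 + 14 × 7.3
      = 53.58 + 41.48 + 102.2 = 197.3 mm.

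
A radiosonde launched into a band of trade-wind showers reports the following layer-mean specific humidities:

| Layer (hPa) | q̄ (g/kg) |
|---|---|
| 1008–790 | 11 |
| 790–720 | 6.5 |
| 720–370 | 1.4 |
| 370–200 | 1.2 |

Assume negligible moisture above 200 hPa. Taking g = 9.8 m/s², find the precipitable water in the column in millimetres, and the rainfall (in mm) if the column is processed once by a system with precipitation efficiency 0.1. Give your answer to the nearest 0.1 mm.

Precipitable water is the column-integrated vapour mass per unit area: PW = (1/g) Σ q̄ Δp, with q in kg/kg and Δp in Pa (1 kg/m² of water = 1 mm).
Layer 1008–790 hPa: Δp = 218 hPa = 21800 Pa, q̄ = 0.011 kg/kg → 0.011 × 21800 / 9.8 = 24.47 mm
Layer 790–720 hPa: Δp = 70 hPa = 7000 Pa, q̄ = 0.0065 kg/kg → 0.0065 × 7000 / 9.8 = 4.64 mm
Layer 720–370 hPa: Δp = 350 hPa = 35000 Pa, q̄ = 0.0014 kg/kg → 0.0014 × 35000 / 9.8 = 5.00 mm
Layer 370–200 hPa: Δp = 170 hPa = 17000 Pa, q̄ = 0.0012 kg/kg → 0.0012 × 17000 / 9.8 = 2.08 mm
PW = 24.47 + 4.64 + 5.00 + 2.08 = 36.19 ≈ 36.2 mm.
Rainfall = ε × PW = 0.1 × 36.2 = 3.6 mm.

PW ≈ 36.2 mm; rainfall ≈ 3.6 mm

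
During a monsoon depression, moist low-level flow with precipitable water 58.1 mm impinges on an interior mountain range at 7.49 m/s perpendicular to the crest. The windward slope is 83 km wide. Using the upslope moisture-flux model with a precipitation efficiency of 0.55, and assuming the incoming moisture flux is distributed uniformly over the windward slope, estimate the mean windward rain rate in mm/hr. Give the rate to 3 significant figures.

Incoming column moisture flux per unit ridge length: F = V × PW = 7.49 × 58.1 = 435.169 mm·m/s.
Spread over the 83 km slope with efficiency ε = 0.55: R = ε·F/W = 0.55 × 435.169 / 83000 m = 2.884e-03 mm/s.
R = 2.884e-03 × 3600 = 10.4 mm/hr.

R ≈ 10.4 mm/hr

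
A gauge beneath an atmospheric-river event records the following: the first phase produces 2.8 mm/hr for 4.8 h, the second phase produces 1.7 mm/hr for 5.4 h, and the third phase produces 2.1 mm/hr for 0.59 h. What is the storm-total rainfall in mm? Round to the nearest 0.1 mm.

Total = Σ Rᵢ Δtᵢ = 2.8 × 4.8 + 1.7 × 5.4 + 2.1 × 0.59
      = 13.44 + 9.18 + 1.239 = 23.9 mm.

total ≈ 23.9 mm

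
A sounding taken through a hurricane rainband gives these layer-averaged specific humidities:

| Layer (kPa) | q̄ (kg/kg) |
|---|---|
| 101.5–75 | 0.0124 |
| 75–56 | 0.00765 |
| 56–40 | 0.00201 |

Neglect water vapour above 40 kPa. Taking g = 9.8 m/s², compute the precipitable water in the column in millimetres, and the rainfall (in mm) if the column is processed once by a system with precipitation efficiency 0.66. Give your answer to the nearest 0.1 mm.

PW ≈ 51.6 mm; rainfall ≈ 34.1 mm

Precipitable water is the column-integrated vapour mass per unit area: PW = (1/g) Σ q̄ Δp, with q in kg/kg and Δp in Pa (1 kg/m² of water = 1 mm).
Layer 101.5–75 kPa: Δp = 265 hPa = 26500 Pa, q̄ = 0.0124 kg/kg → 0.0124 × 26500 / 9.8 = 33.53 mm
Layer 75–56 kPa: Δp = 190 hPa = 19000 Pa, q̄ = 0.00765 kg/kg → 0.00765 × 19000 / 9.8 = 14.83 mm
Layer 56–40 kPa: Δp = 160 hPa = 16000 Pa, q̄ = 0.00201 kg/kg → 0.00201 × 16000 / 9.8 = 3.28 mm
PW = 33.53 + 14.83 + 3.28 = 51.64 ≈ 51.6 mm.
Rainfall = ε × PW = 0.66 × 51.6 = 34.1 mm.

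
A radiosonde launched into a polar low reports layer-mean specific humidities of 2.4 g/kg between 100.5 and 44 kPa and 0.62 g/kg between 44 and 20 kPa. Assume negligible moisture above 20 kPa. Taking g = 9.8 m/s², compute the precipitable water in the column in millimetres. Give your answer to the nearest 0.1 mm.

PW ≈ 15.4 mm

Precipitable water is the column-integrated vapour mass per unit area: PW = (1/g) Σ q̄ Δp, with q in kg/kg and Δp in Pa (1 kg/m² of water = 1 mm).
Layer 100.5–44 kPa: Δp = 565 hPa = 56500 Pa, q̄ = 0.0024 kg/kg → 0.0024 × 56500 / 9.8 = 13.84 mm
Layer 44–20 kPa: Δp = 240 hPa = 24000 Pa, q̄ = 0.00062 kg/kg → 0.00062 × 24000 / 9.8 = 1.52 mm
PW = 13.84 + 1.52 = 15.36 ≈ 15.4 mm.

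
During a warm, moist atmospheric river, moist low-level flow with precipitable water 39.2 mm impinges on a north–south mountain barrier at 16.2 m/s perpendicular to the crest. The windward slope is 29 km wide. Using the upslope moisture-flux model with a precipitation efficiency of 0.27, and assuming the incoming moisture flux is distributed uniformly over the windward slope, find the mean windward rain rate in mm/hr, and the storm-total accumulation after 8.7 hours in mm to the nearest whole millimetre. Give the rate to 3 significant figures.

Incoming column moisture flux per unit ridge length: F = V × PW = 16.2 × 39.2 = 635.04 mm·m/s.
Spread over the 29 km slope with efficiency ε = 0.27: R = ε·F/W = 0.27 × 635.04 / 29000 m = 5.912e-03 mm/s.
R = 5.912e-03 × 3600 = 21.3 mm/hr.
Over 8.7 h: total = 21.3 × 8.7 = 185.31 ≈ 185 mm.

R ≈ 21.3 mm/hr; total ≈ 185 mm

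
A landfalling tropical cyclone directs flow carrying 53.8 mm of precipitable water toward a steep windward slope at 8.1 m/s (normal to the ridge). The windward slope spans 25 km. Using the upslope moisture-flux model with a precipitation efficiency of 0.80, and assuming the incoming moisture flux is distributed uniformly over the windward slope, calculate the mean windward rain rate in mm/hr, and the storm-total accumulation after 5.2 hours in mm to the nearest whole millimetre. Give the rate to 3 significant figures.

Incoming column moisture flux per unit ridge length: F = V × PW = 8.1 × 53.8 = 435.78 mm·m/s.
Spread over the 25 km slope with efficiency ε = 0.80: R = ε·F/W = 0.80 × 435.78 / 25000 m = 1.394e-02 mm/s.
R = 1.394e-02 × 3600 = 50.2 mm/hr.
Over 5.2 h: total = 50.2 × 5.2 = 261.04 ≈ 261 mm.

R ≈ 50.2 mm/hr; total ≈ 261 mm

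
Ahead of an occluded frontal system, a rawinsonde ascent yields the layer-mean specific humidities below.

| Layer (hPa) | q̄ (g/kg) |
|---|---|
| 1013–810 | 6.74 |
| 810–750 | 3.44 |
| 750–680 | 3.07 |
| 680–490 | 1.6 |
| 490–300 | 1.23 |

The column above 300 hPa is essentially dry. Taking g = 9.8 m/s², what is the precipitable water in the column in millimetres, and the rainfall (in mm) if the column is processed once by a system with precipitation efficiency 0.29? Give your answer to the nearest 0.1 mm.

Precipitable water is the column-integrated vapour mass per unit area: PW = (1/g) Σ q̄ Δp, with q in kg/kg and Δp in Pa (1 kg/m² of water = 1 mm).
Layer 1013–810 hPa: Δp = 203 hPa = 20300 Pa, q̄ = 0.00674 kg/kg → 0.00674 × 20300 / 9.8 = 13.96 mm
Layer 810–750 hPa: Δp = 60 hPa = 6000 Pa, q̄ = 0.00344 kg/kg → 0.00344 × 6000 / 9.8 = 2.11 mm
Layer 750–680 hPa: Δp = 70 hPa = 7000 Pa, q̄ = 0.00307 kg/kg → 0.00307 × 7000 / 9.8 = 2.19 mm
Layer 680–490 hPa: Δp = 190 hPa = 19000 Pa, q̄ = 0.0016 kg/kg → 0.0016 × 19000 / 9.8 = 3.10 mm
Layer 490–300 hPa: Δp = 190 hPa = 19000 Pa, q̄ = 0.00123 kg/kg → 0.00123 × 19000 / 9.8 = 2.38 mm
PW = 13.96 + 2.11 + 2.19 + 3.10 + 2.38 = 23.74 ≈ 23.7 mm.
Rainfall = ε × PW = 0.29 × 23.7 = 6.9 mm.

PW ≈ 23.7 mm; rainfall ≈ 6.9 mm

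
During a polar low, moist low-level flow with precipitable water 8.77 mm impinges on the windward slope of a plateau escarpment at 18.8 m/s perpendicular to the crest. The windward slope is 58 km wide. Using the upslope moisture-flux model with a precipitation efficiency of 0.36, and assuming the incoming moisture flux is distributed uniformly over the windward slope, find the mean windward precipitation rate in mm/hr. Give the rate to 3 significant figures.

R ≈ 3.68 mm/hr

Incoming column moisture flux per unit ridge length: F = V × PW = 18.8 × 8.77 = 164.876 mm·m/s.
Spread over the 58 km slope with efficiency ε = 0.36: R = ε·F/W = 0.36 × 164.876 / 58000 m = 1.023e-03 mm/s.
R = 1.023e-03 × 3600 = 3.68 mm/hr.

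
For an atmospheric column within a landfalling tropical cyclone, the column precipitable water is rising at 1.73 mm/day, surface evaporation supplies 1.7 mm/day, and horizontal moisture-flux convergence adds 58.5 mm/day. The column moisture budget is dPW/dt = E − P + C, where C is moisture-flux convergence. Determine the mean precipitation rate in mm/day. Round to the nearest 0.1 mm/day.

P ≈ 58.5 mm/day

dPW/dt = +1.73 mm/day.
P = E + C − dPW/dt = 1.7 + (58.5) − (+1.73) = 58.5 mm/day.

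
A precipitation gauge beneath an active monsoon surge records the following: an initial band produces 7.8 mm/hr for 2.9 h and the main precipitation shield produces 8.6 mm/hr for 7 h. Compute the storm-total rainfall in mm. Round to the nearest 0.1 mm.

total ≈ 82.8 mm

Total = Σ Rᵢ Δtᵢ = 7.8 × 2.9 + 8.6 × 7
      = 22.62 + 60.2 = 82.8 mm.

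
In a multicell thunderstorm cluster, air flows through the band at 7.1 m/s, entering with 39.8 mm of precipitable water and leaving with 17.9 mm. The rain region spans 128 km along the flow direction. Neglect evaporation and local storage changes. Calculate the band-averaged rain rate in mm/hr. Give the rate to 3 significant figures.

R ≈ 4.37 mm/hr

Column moisture flux per unit crosswind length is F = V × PW.
Inflow: F_in = 7.1 × 39.8 = 282.58 mm·m/s
Outflow: F_out = 7.1 × 17.9 = 127.09 mm·m/s
Steady-state rate R = (F_in − F_out)/L = (282.58 − 127.09) / 128000 m = 1.215e-03 mm/s.
R = 1.215e-03 × 3600 = 4.37 mm/hr.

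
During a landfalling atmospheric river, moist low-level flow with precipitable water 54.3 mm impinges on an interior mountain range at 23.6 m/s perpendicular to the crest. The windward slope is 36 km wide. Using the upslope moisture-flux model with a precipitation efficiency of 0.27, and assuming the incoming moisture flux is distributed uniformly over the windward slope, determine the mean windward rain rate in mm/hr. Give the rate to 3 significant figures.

R ≈ 34.6 mm/hr

Incoming column moisture flux per unit ridge length: F = V × PW = 23.6 × 54.3 = 1281.48 mm·m/s.
Spread over the 36 km slope with efficiency ε = 0.27: R = ε·F/W = 0.27 × 1281.48 / 36000 m = 9.611e-03 mm/s.
R = 9.611e-03 × 3600 = 34.6 mm/hr.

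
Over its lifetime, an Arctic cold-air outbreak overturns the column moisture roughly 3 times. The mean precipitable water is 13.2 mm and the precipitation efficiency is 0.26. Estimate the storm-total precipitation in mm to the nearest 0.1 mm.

Each cycle deposits ε × PW = 0.26 × 13.2 = 3.432 mm.
Over 3 cycles: 3 × 3.432 = 10.3 mm.

precipitation ≈ 10.3 mm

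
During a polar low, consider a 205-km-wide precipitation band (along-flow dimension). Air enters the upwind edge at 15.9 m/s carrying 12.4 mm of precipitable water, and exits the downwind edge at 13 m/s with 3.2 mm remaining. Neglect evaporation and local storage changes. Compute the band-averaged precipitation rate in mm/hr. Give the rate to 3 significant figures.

R ≈ 2.73 mm/hr

Column moisture flux per unit crosswind length is F = V × PW.
Inflow: F_in = 15.9 × 12.4 = 197.16 mm·m/s
Outflow: F_out = 13 × 3.2 = 41.6 mm·m/s
Steady-state rate R = (F_in − F_out)/L = (197.16 − 41.6) / 205000 m = 7.588e-04 mm/s.
R = 7.588e-04 × 3600 = 2.73 mm/hr.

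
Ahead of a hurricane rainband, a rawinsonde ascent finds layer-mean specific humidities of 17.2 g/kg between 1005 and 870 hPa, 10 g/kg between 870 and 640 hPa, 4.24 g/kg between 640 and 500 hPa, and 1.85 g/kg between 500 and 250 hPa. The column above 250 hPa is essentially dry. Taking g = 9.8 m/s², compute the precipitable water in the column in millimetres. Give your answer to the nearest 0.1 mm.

PW ≈ 57.9 mm

Precipitable water is the column-integrated vapour mass per unit area: PW = (1/g) Σ q̄ Δp, with q in kg/kg and Δp in Pa (1 kg/m² of water = 1 mm).
Layer 1005–870 hPa: Δp = 135 hPa = 13500 Pa, q̄ = 0.0172 kg/kg → 0.0172 × 13500 / 9.8 = 23.69 mm
Layer 870–640 hPa: Δp = 230 hPa = 23000 Pa, q̄ = 0.01 kg/kg → 0.01 × 23000 / 9.8 = 23.47 mm
Layer 640–500 hPa: Δp = 140 hPa = 14000 Pa, q̄ = 0.00424 kg/kg → 0.00424 × 14000 / 9.8 = 6.06 mm
Layer 500–250 hPa: Δp = 250 hPa = 25000 Pa, q̄ = 0.00185 kg/kg → 0.00185 × 25000 / 9.8 = 4.72 mm
PW = 23.69 + 23.47 + 6.06 + 4.72 = 57.94 ≈ 57.9 mm.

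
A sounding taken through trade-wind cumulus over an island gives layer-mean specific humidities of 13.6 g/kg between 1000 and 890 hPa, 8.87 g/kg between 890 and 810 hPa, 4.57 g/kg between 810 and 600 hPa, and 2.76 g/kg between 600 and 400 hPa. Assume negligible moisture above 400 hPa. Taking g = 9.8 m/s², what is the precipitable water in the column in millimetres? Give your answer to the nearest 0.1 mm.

PW ≈ 37.9 mm

Precipitable water is the column-integrated vapour mass per unit area: PW = (1/g) Σ q̄ Δp, with q in kg/kg and Δp in Pa (1 kg/m² of water = 1 mm).
Layer 1000–890 hPa: Δp = 110 hPa = 11000 Pa, q̄ = 0.0136 kg/kg → 0.0136 × 11000 / 9.8 = 15.27 mm
Layer 890–810 hPa: Δp = 80 hPa = 8000 Pa, q̄ = 0.00887 kg/kg → 0.00887 × 8000 / 9.8 = 7.24 mm
Layer 810–600 hPa: Δp = 210 hPa = 21000 Pa, q̄ = 0.00457 kg/kg → 0.00457 × 21000 / 9.8 = 9.79 mm
Layer 600–400 hPa: Δp = 200 hPa = 20000 Pa, q̄ = 0.00276 kg/kg → 0.00276 × 20000 / 9.8 = 5.63 mm
PW = 15.27 + 7.24 + 9.79 + 5.63 = 37.93 ≈ 37.9 mm.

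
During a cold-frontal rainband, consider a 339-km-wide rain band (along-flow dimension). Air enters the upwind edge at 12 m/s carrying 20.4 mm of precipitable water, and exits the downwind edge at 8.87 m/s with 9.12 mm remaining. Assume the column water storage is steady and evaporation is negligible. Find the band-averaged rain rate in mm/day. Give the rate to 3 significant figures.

Column moisture flux per unit crosswind length is F = V × PW.
Inflow: F_in = 12 × 20.4 = 244.8 mm·m/s
Outflow: F_out = 8.87 × 9.12 = 80.8944 mm·m/s
Steady-state rate R = (F_in − F_out)/L = (244.8 − 80.8944) / 339000 m = 4.835e-04 mm/s.
R = 4.835e-04 × 3600 × 24 = 41.8 mm/day.

R ≈ 41.8 mm/day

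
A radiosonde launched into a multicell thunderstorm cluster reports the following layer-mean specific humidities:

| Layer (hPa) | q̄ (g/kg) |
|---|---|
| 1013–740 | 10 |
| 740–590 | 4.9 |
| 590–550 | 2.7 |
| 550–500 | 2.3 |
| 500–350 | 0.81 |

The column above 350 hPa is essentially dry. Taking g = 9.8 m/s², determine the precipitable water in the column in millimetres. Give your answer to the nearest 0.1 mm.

PW ≈ 38.9 mm

Precipitable water is the column-integrated vapour mass per unit area: PW = (1/g) Σ q̄ Δp, with q in kg/kg and Δp in Pa (1 kg/m² of water = 1 mm).
Layer 1013–740 hPa: Δp = 273 hPa = 27300 Pa, q̄ = 0.01 kg/kg → 0.01 × 27300 / 9.8 = 27.86 mm
Layer 740–590 hPa: Δp = 150 hPa = 15000 Pa, q̄ = 0.0049 kg/kg → 0.0049 × 15000 / 9.8 = 7.50 mm
Layer 590–550 hPa: Δp = 40 hPa = 4000 Pa, q̄ = 0.0027 kg/kg → 0.0027 × 4000 / 9.8 = 1.10 mm
Layer 550–500 hPa: Δp = 50 hPa = 5000 Pa, q̄ = 0.0023 kg/kg → 0.0023 × 5000 / 9.8 = 1.17 mm
Layer 500–350 hPa: Δp = 150 hPa = 15000 Pa, q̄ = 0.00081 kg/kg → 0.00081 × 15000 / 9.8 = 1.24 mm
PW = 27.86 + 7.50 + 1.10 + 1.17 + 1.24 = 38.87 ≈ 38.9 mm.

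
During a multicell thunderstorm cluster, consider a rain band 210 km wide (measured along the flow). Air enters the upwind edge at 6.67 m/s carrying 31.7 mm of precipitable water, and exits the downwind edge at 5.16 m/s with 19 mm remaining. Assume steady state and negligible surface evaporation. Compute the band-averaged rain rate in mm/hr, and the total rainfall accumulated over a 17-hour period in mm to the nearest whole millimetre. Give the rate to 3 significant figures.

Column moisture flux per unit crosswind length is F = V × PW.
Inflow: F_in = 6.67 × 31.7 = 211.439 mm·m/s
Outflow: F_out = 5.16 × 19 = 98.04 mm·m/s
Steady-state rate R = (F_in − F_out)/L = (211.439 − 98.04) / 210000 m = 5.400e-04 mm/s.
R = 5.400e-04 × 3600 = 1.94 mm/hr.
Over 17 h: total = 1.94 × 17 = 32.98 ≈ 33 mm.

R ≈ 1.94 mm/hr; total ≈ 33 mm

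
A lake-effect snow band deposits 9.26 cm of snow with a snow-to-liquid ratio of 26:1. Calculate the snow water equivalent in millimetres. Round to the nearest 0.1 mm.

SWE ≈ 3.6 mm

SWE = snow depth / ratio = 9.26 cm / 26 = 0.356 cm = 3.6 mm.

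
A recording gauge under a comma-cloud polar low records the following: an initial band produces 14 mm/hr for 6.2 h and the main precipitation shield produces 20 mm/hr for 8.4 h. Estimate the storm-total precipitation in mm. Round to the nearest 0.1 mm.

Total = Σ Rᵢ Δtᵢ = 14 × 6.2 + 20 × 8.4
      = 86.8 + 168 = 254.8 mm.

total ≈ 254.8 mm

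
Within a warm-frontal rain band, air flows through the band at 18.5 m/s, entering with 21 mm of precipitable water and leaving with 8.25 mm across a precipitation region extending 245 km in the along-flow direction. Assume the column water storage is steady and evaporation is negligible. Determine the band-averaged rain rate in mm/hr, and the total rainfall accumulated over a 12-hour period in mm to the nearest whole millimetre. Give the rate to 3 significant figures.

R ≈ 3.47 mm/hr; total ≈ 42 mm

Column moisture flux per unit crosswind length is F = V × PW.
Inflow: F_in = 18.5 × 21 = 388.5 mm·m/s
Outflow: F_out = 18.5 × 8.25 = 152.625 mm·m/s
Steady-state rate R = (F_in − F_out)/L = (388.5 − 152.625) / 245000 m = 9.628e-04 mm/s.
R = 9.628e-04 × 3600 = 3.47 mm/hr.
Over 12 h: total = 3.47 × 12 = 41.64 ≈ 42 mm.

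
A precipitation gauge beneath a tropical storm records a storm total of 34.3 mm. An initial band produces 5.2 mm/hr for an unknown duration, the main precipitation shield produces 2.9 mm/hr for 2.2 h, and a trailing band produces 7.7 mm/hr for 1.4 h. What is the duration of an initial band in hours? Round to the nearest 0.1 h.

duration ≈ 3.3 h

Known phases: 2.9 × 2.2 + 7.7 × 1.4 = 6.38 + 10.78 = 17.16 mm.
Remaining depth = 34.3 − 17.16 = 17.14 mm.
Duration = 17.14 / 5.2 = 3.3 h.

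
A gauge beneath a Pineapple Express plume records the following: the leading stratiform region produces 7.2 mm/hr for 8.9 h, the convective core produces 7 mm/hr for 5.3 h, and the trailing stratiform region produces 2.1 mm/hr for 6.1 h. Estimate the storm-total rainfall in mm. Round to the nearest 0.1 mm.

total ≈ 114.0 mm

Total = Σ Rᵢ Δtᵢ = 7.2 × 8.9 + 7 × 5.3 + 2.1 × 6.1
      = 64.08 + 37.1 + 12.81 = 114.0 mm.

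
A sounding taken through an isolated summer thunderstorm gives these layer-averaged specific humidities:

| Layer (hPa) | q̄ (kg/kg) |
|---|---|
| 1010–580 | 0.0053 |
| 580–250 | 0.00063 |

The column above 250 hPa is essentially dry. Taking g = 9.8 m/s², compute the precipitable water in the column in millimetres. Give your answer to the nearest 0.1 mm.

PW ≈ 25.4 mm

Precipitable water is the column-integrated vapour mass per unit area: PW = (1/g) Σ q̄ Δp, with q in kg/kg and Δp in Pa (1 kg/m² of water = 1 mm).
Layer 1010–580 hPa: Δp = 430 hPa = 43000 Pa, q̄ = 0.0053 kg/kg → 0.0053 × 43000 / 9.8 = 23.26 mm
Layer 580–250 hPa: Δp = 330 hPa = 33000 Pa, q̄ = 0.00063 kg/kg → 0.00063 × 33000 / 9.8 = 2.12 mm
PW = 23.26 + 2.12 = 25.38 ≈ 25.4 mm.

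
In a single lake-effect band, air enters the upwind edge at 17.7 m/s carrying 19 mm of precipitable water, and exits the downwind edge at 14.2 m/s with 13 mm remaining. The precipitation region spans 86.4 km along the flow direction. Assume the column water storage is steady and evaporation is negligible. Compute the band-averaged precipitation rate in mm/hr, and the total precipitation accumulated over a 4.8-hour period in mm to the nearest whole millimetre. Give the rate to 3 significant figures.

Column moisture flux per unit crosswind length is F = V × PW.
Inflow: F_in = 17.7 × 19 = 336.3 mm·m/s
Outflow: F_out = 14.2 × 13 = 184.6 mm·m/s
Steady-state rate R = (F_in − F_out)/L = (336.3 − 184.6) / 86400 m = 1.756e-03 mm/s.
R = 1.756e-03 × 3600 = 6.32 mm/hr.
Over 4.8 h: total = 6.32 × 4.8 = 30.336 ≈ 30 mm.

R ≈ 6.32 mm/hr; total ≈ 30 mm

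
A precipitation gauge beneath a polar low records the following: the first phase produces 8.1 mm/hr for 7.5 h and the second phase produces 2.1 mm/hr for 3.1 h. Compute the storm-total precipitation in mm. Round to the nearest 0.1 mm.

Total = Σ Rᵢ Δtᵢ = 8.1 × 7.5 + 2.1 × 3.1
      = 60.75 + 6.51 = 67.3 mm.

total ≈ 67.3 mm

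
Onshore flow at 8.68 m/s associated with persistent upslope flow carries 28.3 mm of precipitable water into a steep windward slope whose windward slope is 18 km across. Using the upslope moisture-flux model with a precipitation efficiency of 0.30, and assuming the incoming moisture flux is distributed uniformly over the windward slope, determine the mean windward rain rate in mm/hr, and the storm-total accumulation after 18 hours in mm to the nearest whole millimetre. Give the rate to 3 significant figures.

Incoming column moisture flux per unit ridge length: F = V × PW = 8.68 × 28.3 = 245.644 mm·m/s.
Spread over the 18 km slope with efficiency ε = 0.30: R = ε·F/W = 0.30 × 245.644 / 18000 m = 4.094e-03 mm/s.
R = 4.094e-03 × 3600 = 14.7 mm/hr.
Over 18 h: total = 14.7 × 18 = 264.6 ≈ 265 mm.

R ≈ 14.7 mm/hr; total ≈ 265 mm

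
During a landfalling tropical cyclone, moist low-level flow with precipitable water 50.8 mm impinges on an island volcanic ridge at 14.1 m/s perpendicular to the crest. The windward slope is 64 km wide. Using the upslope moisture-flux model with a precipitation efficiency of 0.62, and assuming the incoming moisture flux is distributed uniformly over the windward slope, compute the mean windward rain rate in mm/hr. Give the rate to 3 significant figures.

Incoming column moisture flux per unit ridge length: F = V × PW = 14.1 × 50.8 = 716.28 mm·m/s.
Spread over the 64 km slope with efficiency ε = 0.62: R = ε·F/W = 0.62 × 716.28 / 64000 m = 6.939e-03 mm/s.
R = 6.939e-03 × 3600 = 25.0 mm/hr.

R ≈ 25.0 mm/hr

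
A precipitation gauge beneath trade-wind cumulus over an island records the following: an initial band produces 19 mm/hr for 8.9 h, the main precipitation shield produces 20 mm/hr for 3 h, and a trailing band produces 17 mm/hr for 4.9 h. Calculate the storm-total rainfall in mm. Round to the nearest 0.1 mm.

Total = Σ Rᵢ Δtᵢ = 19 × 8.9 + 20 × 3 + 17 × 4.9
      = 169.1 + 60 + 83.3 = 312.4 mm.

total ≈ 312.4 mm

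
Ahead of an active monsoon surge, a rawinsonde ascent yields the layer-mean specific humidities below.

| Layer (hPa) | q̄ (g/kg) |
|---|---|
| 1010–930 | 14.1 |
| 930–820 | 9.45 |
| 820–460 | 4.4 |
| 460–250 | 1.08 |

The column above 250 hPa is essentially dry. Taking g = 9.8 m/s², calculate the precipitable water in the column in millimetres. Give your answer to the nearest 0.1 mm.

PW ≈ 40.6 mm

Precipitable water is the column-integrated vapour mass per unit area: PW = (1/g) Σ q̄ Δp, with q in kg/kg and Δp in Pa (1 kg/m² of water = 1 mm).
Layer 1010–930 hPa: Δp = 80 hPa = 8000 Pa, q̄ = 0.0141 kg/kg → 0.0141 × 8000 / 9.8 = 11.51 mm
Layer 930–820 hPa: Δp = 110 hPa = 11000 Pa, q̄ = 0.00945 kg/kg → 0.00945 × 11000 / 9.8 = 10.61 mm
Layer 820–460 hPa: Δp = 360 hPa = 36000 Pa, q̄ = 0.0044 kg/kg → 0.0044 × 36000 / 9.8 = 16.16 mm
Layer 460–250 hPa: Δp = 210 hPa = 21000 Pa, q̄ = 0.00108 kg/kg → 0.00108 × 21000 / 9.8 = 2.31 mm
PW = 11.51 + 10.61 + 16.16 + 2.31 = 40.59 ≈ 40.6 mm.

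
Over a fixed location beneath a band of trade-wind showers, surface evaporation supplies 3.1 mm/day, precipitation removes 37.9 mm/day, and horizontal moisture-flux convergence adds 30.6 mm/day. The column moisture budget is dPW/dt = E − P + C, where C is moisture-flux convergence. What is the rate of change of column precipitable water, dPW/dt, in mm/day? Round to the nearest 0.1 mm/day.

dPW/dt ≈ -4.2 mm/day

dPW/dt = E − P + C = 3.1 − 37.9 + (30.6) = -4.2 mm/day.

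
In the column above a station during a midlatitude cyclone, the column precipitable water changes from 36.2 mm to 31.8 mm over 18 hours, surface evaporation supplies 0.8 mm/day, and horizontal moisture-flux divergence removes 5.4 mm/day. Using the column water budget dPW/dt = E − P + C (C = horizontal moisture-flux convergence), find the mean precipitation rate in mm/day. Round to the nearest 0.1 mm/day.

P ≈ 1.3 mm/day

dPW/dt = (31.8 − 36.2) mm / (18/24 day) = -5.867 mm/day.
P = E + C − dPW/dt = 0.8 + (-5.4) − (-5.867) = 1.3 mm/day.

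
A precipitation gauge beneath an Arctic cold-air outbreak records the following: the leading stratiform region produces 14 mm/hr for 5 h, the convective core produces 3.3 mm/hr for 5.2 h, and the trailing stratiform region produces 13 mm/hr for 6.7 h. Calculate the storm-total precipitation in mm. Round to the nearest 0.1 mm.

total ≈ 174.3 mm

Total = Σ Rᵢ Δtᵢ = 14 × 5 + 3.3 × 5.2 + 13 × 6.7
      = 70 + 17.16 + 87.1 = 174.3 mm.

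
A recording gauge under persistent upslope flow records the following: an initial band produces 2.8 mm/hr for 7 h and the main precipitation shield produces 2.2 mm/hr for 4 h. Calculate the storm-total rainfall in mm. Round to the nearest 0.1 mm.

Total = Σ Rᵢ Δtᵢ = 2.8 × 7 + 2.2 × 4
      = 19.6 + 8.8 = 28.4 mm.

total ≈ 28.4 mm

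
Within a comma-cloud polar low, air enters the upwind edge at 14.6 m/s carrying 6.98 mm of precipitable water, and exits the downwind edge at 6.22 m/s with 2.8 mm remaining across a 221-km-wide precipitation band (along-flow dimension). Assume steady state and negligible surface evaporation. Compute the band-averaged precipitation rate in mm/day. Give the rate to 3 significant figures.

R ≈ 33.0 mm/day

Column moisture flux per unit crosswind length is F = V × PW.
Inflow: F_in = 14.6 × 6.98 = 101.908 mm·m/s
Outflow: F_out = 6.22 × 2.8 = 17.416 mm·m/s
Steady-state rate R = (F_in − F_out)/L = (101.908 − 17.416) / 221000 m = 3.823e-04 mm/s.
R = 3.823e-04 × 3600 × 24 = 33.0 mm/day.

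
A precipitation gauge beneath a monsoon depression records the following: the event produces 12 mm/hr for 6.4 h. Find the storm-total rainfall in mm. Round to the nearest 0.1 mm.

Total = Σ Rᵢ Δtᵢ = 12 × 6.4
      = 76.8 = 76.8 mm.

total ≈ 76.8 mm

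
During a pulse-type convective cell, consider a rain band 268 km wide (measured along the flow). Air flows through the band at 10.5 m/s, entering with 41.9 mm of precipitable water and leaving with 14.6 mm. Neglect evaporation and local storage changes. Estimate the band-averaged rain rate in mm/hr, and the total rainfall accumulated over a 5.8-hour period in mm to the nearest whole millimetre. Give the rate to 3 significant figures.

R ≈ 3.85 mm/hr; total ≈ 22 mm

Column moisture flux per unit crosswind length is F = V × PW.
Inflow: F_in = 10.5 × 41.9 = 439.95 mm·m/s
Outflow: F_out = 10.5 × 14.6 = 153.3 mm·m/s
Steady-state rate R = (F_in − F_out)/L = (439.95 − 153.3) / 268000 m = 1.070e-03 mm/s.
R = 1.070e-03 × 3600 = 3.85 mm/hr.
Over 5.8 h: total = 3.85 × 5.8 = 22.33 ≈ 22 mm.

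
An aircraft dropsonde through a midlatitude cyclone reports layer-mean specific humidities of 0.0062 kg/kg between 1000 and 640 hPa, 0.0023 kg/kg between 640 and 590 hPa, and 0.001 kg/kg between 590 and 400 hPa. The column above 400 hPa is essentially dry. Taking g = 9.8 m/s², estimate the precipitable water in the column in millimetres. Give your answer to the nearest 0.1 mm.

PW ≈ 25.9 mm

Precipitable water is the column-integrated vapour mass per unit area: PW = (1/g) Σ q̄ Δp, with q in kg/kg and Δp in Pa (1 kg/m² of water = 1 mm).
Layer 1000–640 hPa: Δp = 360 hPa = 36000 Pa, q̄ = 0.0062 kg/kg → 0.0062 × 36000 / 9.8 = 22.78 mm
Layer 640–590 hPa: Δp = 50 hPa = 5000 Pa, q̄ = 0.0023 kg/kg → 0.0023 × 5000 / 9.8 = 1.17 mm
Layer 590–400 hPa: Δp = 190 hPa = 19000 Pa, q̄ = 0.001 kg/kg → 0.001 × 19000 / 9.8 = 1.94 mm
PW = 22.78 + 1.17 + 1.94 = 25.89 ≈ 25.9 mm.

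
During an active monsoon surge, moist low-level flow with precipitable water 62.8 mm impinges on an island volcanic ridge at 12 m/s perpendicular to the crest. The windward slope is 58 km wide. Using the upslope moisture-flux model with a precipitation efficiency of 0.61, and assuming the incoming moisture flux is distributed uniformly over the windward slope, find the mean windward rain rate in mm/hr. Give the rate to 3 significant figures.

R ≈ 28.5 mm/hr

Incoming column moisture flux per unit ridge length: F = V × PW = 12 × 62.8 = 753.6 mm·m/s.
Spread over the 58 km slope with efficiency ε = 0.61: R = ε·F/W = 0.61 × 753.6 / 58000 m = 7.926e-03 mm/s.
R = 7.926e-03 × 3600 = 28.5 mm/hr.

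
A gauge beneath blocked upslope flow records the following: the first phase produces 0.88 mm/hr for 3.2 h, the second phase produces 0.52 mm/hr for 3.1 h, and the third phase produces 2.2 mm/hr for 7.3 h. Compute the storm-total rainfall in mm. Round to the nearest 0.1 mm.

total ≈ 20.5 mm

Total = Σ Rᵢ Δtᵢ = 0.88 × 3.2 + 0.52 × 3.1 + 2.2 × 7.3
      = 2.816 + 1.612 + 16.06 = 20.5 mm.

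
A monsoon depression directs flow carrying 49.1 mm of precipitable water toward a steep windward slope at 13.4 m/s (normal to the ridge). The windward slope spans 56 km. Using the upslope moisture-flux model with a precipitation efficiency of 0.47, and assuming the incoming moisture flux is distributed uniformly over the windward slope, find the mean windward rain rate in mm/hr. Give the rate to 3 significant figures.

Incoming column moisture flux per unit ridge length: F = V × PW = 13.4 × 49.1 = 657.94 mm·m/s.
Spread over the 56 km slope with efficiency ε = 0.47: R = ε·F/W = 0.47 × 657.94 / 56000 m = 5.522e-03 mm/s.
R = 5.522e-03 × 3600 = 19.9 mm/hr.

R ≈ 19.9 mm/hr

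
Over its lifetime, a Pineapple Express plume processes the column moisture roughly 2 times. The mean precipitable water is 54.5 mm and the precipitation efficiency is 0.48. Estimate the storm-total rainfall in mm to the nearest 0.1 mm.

Each cycle deposits ε × PW = 0.48 × 54.5 = 26.16 mm.
Over 2 cycles: 2 × 26.16 = 52.3 mm.

rainfall ≈ 52.3 mm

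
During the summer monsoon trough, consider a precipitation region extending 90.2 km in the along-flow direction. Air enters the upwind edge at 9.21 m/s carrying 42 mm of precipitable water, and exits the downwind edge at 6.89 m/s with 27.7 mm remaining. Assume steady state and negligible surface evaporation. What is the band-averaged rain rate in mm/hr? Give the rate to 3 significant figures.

Column moisture flux per unit crosswind length is F = V × PW.
Inflow: F_in = 9.21 × 42 = 386.82 mm·m/s
Outflow: F_out = 6.89 × 27.7 = 190.853 mm·m/s
Steady-state rate R = (F_in − F_out)/L = (386.82 − 190.853) / 90200 m = 2.173e-03 mm/s.
R = 2.173e-03 × 3600 = 7.82 mm/hr.

R ≈ 7.82 mm/hr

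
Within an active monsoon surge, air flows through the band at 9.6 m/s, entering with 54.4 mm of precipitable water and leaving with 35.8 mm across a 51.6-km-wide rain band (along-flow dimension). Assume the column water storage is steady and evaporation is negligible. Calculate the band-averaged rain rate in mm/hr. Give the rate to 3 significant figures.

Column moisture flux per unit crosswind length is F = V × PW.
Inflow: F_in = 9.6 × 54.4 = 522.24 mm·m/s
Outflow: F_out = 9.6 × 35.8 = 343.68 mm·m/s
Steady-state rate R = (F_in − F_out)/L = (522.24 − 343.68) / 51600 m = 3.460e-03 mm/s.
R = 3.460e-03 × 3600 = 12.5 mm/hr.

R ≈ 12.5 mm/hr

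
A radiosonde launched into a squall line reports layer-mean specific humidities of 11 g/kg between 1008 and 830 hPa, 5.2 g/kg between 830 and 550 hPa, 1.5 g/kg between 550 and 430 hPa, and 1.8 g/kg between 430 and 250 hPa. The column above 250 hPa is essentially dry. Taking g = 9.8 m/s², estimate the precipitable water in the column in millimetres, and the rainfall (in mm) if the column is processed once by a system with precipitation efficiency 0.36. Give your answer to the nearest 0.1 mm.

PW ≈ 40.0 mm; rainfall ≈ 14.4 mm

Precipitable water is the column-integrated vapour mass per unit area: PW = (1/g) Σ q̄ Δp, with q in kg/kg and Δp in Pa (1 kg/m² of water = 1 mm).
Layer 1008–830 hPa: Δp = 178 hPa = 17800 Pa, q̄ = 0.011 kg/kg → 0.011 × 17800 / 9.8 = 19.98 mm
Layer 830–550 hPa: Δp = 280 hPa = 28000 Pa, q̄ = 0.0052 kg/kg → 0.0052 × 28000 / 9.8 = 14.86 mm
Layer 550–430 hPa: Δp = 120 hPa = 12000 Pa, q̄ = 0.0015 kg/kg → 0.0015 × 12000 / 9.8 = 1.84 mm
Layer 430–250 hPa: Δp = 180 hPa = 18000 Pa, q̄ = 0.0018 kg/kg → 0.0018 × 18000 / 9.8 = 3.31 mm
PW = 19.98 + 14.86 + 1.84 + 3.31 = 39.99 ≈ 40.0 mm.
Rainfall = ε × PW = 0.36 × 40.0 = 14.4 mm.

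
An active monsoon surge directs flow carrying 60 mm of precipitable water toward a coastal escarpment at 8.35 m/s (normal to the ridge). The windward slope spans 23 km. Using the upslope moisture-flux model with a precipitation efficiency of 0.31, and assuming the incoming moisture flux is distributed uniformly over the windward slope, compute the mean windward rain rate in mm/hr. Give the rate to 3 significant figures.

Incoming column moisture flux per unit ridge length: F = V × PW = 8.35 × 60 = 501 mm·m/s.
Spread over the 23 km slope with efficiency ε = 0.31: R = ε·F/W = 0.31 × 501 / 23000 m = 6.753e-03 mm/s.
R = 6.753e-03 × 3600 = 24.3 mm/hr.

R ≈ 24.3 mm/hr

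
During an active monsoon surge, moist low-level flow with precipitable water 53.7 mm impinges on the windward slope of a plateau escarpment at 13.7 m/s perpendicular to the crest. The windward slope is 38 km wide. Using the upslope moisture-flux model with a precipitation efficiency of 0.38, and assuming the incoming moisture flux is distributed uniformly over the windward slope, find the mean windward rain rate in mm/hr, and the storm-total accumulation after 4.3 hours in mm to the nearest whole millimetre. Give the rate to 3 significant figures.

Incoming column moisture flux per unit ridge length: F = V × PW = 13.7 × 53.7 = 735.69 mm·m/s.
Spread over the 38 km slope with efficiency ε = 0.38: R = ε·F/W = 0.38 × 735.69 / 38000 m = 7.357e-03 mm/s.
R = 7.357e-03 × 3600 = 26.5 mm/hr.
Over 4.3 h: total = 26.5 × 4.3 = 113.95 ≈ 114 mm.

R ≈ 26.5 mm/hr; total ≈ 114 mm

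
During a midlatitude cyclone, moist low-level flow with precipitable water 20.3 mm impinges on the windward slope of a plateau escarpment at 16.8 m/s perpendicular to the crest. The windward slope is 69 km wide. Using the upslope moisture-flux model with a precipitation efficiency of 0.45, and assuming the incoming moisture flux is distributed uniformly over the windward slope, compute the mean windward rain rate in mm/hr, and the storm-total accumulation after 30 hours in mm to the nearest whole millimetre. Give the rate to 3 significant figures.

R ≈ 8.01 mm/hr; total ≈ 240 mm

Incoming column moisture flux per unit ridge length: F = V × PW = 16.8 × 20.3 = 341.04 mm·m/s.
Spread over the 69 km slope with efficiency ε = 0.45: R = ε·F/W = 0.45 × 341.04 / 69000 m = 2.224e-03 mm/s.
R = 2.224e-03 × 3600 = 8.01 mm/hr.
Over 30 h: total = 8.01 × 30 = 240.3 ≈ 240 mm.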